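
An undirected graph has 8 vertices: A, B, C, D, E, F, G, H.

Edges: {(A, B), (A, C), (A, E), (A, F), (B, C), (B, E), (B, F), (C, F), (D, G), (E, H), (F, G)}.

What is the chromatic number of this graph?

4

A, B, C, F form a clique, so at least 4 colors are needed.
A valid assignment using 4 colors: A=green, B=red, C=yellow, D=blue, E=blue, F=blue, G=red, H=red. Each edge has distinct colors on its endpoints.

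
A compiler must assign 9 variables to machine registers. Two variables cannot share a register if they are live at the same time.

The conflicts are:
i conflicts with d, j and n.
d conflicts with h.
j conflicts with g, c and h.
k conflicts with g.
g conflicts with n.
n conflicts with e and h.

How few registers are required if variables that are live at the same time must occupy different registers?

n and e conflict, so at least 2 registers are needed.
A valid assignment using 2 registers: i=2, d=1, j=1, k=1, g=2, c=2, n=1, e=2, h=2. Every pair that conflicts lands in different registers.

2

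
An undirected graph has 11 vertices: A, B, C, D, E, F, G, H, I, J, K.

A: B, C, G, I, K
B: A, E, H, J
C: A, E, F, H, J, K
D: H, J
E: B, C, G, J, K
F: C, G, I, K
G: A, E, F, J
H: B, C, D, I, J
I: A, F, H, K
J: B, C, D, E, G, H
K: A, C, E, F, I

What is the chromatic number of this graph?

B, E, J form a triangle, so at least 3 colors are needed.
3 colors suffice: color 1 → {J, K}; color 2 → {B, C, D, G, I}; color 3 → {A, E, F, H}. No two adjacent vertices share a color.

3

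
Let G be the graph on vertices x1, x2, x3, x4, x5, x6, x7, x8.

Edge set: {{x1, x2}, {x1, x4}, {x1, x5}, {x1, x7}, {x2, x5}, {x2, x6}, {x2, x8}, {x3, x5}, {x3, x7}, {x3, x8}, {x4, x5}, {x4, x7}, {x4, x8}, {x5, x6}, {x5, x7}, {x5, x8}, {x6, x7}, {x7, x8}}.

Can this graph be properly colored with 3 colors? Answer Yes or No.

No

x4, x5, x7, x8 form a clique, so at least 4 colors are needed.
So 3 colors are not enough.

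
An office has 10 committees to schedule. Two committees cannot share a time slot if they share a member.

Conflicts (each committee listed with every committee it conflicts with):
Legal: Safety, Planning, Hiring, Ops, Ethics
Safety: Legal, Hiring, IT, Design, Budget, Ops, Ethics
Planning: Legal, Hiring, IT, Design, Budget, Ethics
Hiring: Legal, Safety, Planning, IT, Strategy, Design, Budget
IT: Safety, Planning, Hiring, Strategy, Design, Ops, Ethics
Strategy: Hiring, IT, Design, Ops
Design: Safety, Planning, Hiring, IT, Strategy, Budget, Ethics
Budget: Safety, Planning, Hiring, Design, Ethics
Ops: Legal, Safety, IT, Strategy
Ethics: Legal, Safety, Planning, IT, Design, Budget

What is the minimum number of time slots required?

4

Hiring, IT, Strategy, Design pairwise conflict, so at least 4 time slots are needed.
Using 4 time slots: Legal=1, Safety=4, Planning=4, Hiring=2, IT=1, Strategy=4, Design=3, Budget=1, Ops=2, Ethics=2. Every pair that conflicts lands in different time slots.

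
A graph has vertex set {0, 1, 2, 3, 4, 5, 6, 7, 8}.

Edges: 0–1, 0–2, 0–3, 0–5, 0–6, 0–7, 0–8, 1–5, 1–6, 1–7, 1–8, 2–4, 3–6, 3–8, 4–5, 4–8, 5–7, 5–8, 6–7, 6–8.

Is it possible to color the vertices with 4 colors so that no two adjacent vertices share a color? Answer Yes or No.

Yes

The chromatic number is 4. 0, 1, 5, 8 are mutually adjacent (a clique of size 4), so at least 4 colors are needed.
One proper 4-coloring: 0=a, 1=d, 2=b, 3=d, 4=a, 5=c, 6=c, 7=b, 8=b.
That is already a proper 4-coloring.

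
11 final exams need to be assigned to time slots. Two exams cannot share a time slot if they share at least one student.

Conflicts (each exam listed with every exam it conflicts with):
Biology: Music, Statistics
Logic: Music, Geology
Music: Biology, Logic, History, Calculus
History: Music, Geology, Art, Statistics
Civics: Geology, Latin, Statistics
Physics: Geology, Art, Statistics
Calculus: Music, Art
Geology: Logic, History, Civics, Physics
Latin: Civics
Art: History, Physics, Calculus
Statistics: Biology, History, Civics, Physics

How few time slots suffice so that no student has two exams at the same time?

2

Civics and Latin conflict, so at least 2 time slots are needed.
Using 2 time slots: Biology=1, Logic=1, Music=2, History=1, Civics=1, Physics=1, Calculus=1, Geology=2, Latin=2, Art=2, Statistics=2. Each listed conflict is separated.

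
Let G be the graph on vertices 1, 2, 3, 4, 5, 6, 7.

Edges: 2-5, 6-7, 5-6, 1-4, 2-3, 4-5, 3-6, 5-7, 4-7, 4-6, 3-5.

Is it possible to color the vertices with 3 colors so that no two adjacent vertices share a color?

4, 5, 6, 7 are mutually adjacent (a clique of size 4), so at least 4 colors are needed.
So 3 colors are not enough.

No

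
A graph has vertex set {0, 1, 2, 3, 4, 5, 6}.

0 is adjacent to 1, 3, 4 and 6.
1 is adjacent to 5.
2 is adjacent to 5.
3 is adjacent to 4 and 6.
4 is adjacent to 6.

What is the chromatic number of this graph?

4

0, 3, 4, 6 form a clique, so at least 4 colors are needed.
4 colors suffice: color red → {0, 5}; color blue → {1, 2, 3}; color green → {6}; color yellow → {4}. No two adjacent vertices share a color.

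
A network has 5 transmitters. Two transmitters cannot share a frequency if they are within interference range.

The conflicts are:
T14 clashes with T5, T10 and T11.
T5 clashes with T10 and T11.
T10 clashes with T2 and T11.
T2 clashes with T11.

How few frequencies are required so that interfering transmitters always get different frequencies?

4

T14, T5, T10, T11 pairwise conflict, so at least 4 frequencies are needed.
4 frequencies suffice: frequency 1 → {T10}; frequency 2 → {T11}; frequency 3 → {T14, T2}; frequency 4 → {T5}. No two conflicting transmitters share a frequency.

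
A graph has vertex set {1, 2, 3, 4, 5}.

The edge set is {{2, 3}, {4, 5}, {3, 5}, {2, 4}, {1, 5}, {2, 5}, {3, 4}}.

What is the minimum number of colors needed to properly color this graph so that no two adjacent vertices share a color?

4

2, 3, 4, 5 are mutually adjacent (a clique of size 4), so at least 4 colors are needed.
4 colors suffice: color a → {5}; color b → {1, 3}; color c → {4}; color d → {2}. Each edge has distinct colors on its endpoints.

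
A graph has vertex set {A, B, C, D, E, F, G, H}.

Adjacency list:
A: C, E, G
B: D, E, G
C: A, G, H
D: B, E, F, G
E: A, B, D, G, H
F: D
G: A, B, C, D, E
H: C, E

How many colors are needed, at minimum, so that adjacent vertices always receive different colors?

B, D, E, G are mutually adjacent (a clique of size 4), so at least 4 colors are needed.
A valid assignment using 4 colors: A=3, B=4, C=1, D=3, E=1, F=1, G=2, H=2. Every edge joins two different colors.

4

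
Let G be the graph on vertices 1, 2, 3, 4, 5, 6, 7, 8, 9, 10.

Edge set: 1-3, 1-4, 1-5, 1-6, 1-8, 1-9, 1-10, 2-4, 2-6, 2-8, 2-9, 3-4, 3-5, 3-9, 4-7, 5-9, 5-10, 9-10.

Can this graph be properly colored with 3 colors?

1, 3, 5, 9 are mutually adjacent (a clique of size 4), so at least 4 colors are needed.
So 3 colors are not enough.

No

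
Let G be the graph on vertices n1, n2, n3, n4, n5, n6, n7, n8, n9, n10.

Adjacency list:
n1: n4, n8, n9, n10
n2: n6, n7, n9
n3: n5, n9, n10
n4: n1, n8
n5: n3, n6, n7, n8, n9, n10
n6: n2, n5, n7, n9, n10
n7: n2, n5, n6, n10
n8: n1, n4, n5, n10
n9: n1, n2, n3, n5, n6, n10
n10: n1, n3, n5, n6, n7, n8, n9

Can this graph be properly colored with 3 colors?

n3, n5, n9, n10 form a clique, so at least 4 colors are needed.
So 3 colors are not enough.

No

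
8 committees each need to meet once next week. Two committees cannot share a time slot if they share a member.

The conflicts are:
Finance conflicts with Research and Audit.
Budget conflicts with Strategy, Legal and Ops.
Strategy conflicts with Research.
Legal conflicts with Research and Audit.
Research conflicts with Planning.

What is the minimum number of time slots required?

2

Research and Planning conflict, so at least 2 time slots are needed.
Using 2 time slots: Finance=2, Budget=1, Strategy=2, Legal=2, Research=1, Audit=1, Planning=2, Ops=2. Every pair that conflicts lands in different time slots.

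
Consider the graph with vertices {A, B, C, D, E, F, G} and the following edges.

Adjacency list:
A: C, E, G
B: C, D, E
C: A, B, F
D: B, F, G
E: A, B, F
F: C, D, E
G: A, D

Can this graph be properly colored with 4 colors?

Yes

The chromatic number is 3. The cycle D-F-E-A-G-D has odd length 5, so it cannot be 2-colored; at least 3 colors are needed.
One proper 3-coloring: A=blue, B=blue, C=red, D=red, E=red, F=blue, G=green.
Since 4 ≥ 3, a proper 4-coloring certainly exists.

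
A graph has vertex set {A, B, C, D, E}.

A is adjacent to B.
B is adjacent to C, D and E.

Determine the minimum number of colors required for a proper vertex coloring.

2

B and E are adjacent, so at least 2 colors are needed.
2 colors suffice: color 1 → {B}; color 2 → {A, C, D, E}. Every edge joins two different colors.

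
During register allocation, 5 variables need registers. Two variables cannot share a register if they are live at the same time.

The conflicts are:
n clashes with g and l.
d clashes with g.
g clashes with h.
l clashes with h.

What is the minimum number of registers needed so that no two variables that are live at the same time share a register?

g and h conflict, so at least 2 registers are needed.
2 registers suffice: n=2, d=2, g=1, l=1, h=2. Each listed conflict is separated.

2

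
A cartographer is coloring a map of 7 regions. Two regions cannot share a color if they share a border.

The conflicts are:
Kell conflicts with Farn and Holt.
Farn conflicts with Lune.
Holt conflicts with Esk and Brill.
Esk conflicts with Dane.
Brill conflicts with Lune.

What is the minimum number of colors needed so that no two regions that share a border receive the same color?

3

The cycle Kell-Farn-Lune-Brill-Holt-Kell has odd length 5, so it cannot be 2-colored; at least 3 colors are needed.
3 colors suffice: color 1 → {Holt, Lune, Dane}; color 2 → {Farn, Esk, Brill}; color 3 → {Kell}. Each listed conflict is separated.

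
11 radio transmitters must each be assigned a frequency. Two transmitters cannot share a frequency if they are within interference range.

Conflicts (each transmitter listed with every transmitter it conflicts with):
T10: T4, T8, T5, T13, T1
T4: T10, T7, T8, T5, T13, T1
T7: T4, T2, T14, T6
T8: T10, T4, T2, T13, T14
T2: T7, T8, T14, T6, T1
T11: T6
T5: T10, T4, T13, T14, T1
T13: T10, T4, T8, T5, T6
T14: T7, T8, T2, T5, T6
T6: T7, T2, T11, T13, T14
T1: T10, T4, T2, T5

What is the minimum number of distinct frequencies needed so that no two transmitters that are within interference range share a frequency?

T10, T4, T8, T13 all conflict with each other, so at least 4 frequencies are needed.
4 frequencies suffice: T10=2, T4=1, T7=4, T8=4, T2=2, T11=2, T5=4, T13=3, T14=3, T6=1, T1=3. Each listed conflict is separated.

4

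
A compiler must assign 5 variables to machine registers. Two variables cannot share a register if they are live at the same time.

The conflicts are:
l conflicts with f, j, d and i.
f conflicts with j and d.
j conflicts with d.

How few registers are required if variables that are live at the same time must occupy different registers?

4

l, f, j, d all conflict with each other, so at least 4 registers are needed.
4 registers suffice: register 1 → {l}; register 2 → {f, i}; register 3 → {d}; register 4 → {j}. Each listed conflict is separated.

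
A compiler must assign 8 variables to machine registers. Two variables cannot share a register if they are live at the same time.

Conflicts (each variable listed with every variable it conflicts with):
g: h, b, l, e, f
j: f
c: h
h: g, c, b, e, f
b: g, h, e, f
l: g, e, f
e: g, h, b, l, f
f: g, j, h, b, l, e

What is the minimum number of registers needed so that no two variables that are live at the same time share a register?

g, h, b, e, f are mutually in conflict, so at least 5 registers are needed.
5 registers suffice: register 1 → {c, f}; register 2 → {j, e}; register 3 → {h, l}; register 4 → {g}; register 5 → {b}. Every pair that conflicts lands in different registers.

5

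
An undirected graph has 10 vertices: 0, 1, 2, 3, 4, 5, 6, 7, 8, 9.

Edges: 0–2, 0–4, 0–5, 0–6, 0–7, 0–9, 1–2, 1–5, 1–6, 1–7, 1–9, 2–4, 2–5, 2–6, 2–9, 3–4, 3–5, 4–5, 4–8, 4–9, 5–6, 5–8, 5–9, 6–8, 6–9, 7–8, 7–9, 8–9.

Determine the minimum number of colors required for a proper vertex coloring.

1, 2, 5, 6, 9 are pairwise adjacent (a clique of size 5), so at least 5 colors are needed.
5 colors suffice: 0=c, 1=c, 2=d, 3=b, 4=e, 5=a, 6=e, 7=a, 8=c, 9=b. Every edge joins two different colors.

5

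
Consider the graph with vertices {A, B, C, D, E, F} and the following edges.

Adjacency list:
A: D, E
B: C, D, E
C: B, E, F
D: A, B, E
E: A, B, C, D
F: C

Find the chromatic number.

B, C, E form a triangle, so at least 3 colors are needed.
A valid assignment using 3 colors: A=2, B=2, C=3, D=3, E=1, F=1. No two adjacent vertices share a color.

3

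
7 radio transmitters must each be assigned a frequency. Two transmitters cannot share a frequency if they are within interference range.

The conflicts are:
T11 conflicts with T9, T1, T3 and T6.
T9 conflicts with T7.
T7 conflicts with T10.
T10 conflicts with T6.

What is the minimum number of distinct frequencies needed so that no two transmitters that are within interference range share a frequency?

3

The cycle T10-T7-T9-T11-T6-T10 has odd length 5, so it cannot be 2-colored; at least 3 frequencies are needed.
3 frequencies suffice: frequency 1 → {T11, T7}; frequency 2 → {T9, T1, T3, T10}; frequency 3 → {T6}. No two conflicting transmitters share a frequency.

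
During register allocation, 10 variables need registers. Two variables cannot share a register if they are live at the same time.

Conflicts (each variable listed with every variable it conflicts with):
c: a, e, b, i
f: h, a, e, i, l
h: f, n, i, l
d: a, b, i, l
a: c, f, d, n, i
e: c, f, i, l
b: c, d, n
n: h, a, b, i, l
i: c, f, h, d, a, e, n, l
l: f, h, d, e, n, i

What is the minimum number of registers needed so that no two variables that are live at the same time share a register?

4

h, n, i, l all conflict with each other, so at least 4 registers are needed.
4 registers suffice: c=3, f=3, h=4, d=3, a=2, e=4, b=1, n=3, i=1, l=2. Every pair that conflicts lands in different registers.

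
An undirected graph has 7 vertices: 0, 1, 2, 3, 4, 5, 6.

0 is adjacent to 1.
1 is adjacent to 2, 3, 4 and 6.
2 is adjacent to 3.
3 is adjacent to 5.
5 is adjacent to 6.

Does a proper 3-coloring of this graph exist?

The chromatic number is 3. 1, 2, 3 are pairwise adjacent, so at least 3 colors are needed.
3 colors suffice: color a → {1, 5}; color b → {0, 3, 4, 6}; color c → {2}.
That is already a proper 3-coloring.

Yes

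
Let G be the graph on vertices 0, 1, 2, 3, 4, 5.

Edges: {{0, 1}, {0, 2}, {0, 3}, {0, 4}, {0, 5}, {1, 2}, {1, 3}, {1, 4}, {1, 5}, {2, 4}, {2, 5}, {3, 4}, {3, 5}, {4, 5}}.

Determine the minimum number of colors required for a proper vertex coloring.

5

0, 1, 3, 4, 5 are pairwise adjacent (a clique of size 5), so at least 5 colors are needed.
5 colors suffice: color red → {0}; color blue → {1}; color green → {4}; color yellow → {5}; color purple → {2, 3}. Every edge joins two different colors.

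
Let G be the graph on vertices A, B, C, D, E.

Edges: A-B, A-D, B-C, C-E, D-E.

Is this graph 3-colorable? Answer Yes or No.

Yes

The chromatic number is 3. The cycle E-D-A-B-C-E has odd length 5, so it cannot be 2-colored; at least 3 colors are needed.
3 colors suffice: color red → {A, E}; color blue → {C, D}; color green → {B}.
That is already a proper 3-coloring.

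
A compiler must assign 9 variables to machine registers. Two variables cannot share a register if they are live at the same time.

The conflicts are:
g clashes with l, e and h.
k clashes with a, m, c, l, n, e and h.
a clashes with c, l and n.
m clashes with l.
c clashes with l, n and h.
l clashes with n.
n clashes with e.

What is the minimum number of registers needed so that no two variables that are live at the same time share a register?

k, a, c, l, n pairwise conflict, so at least 5 registers are needed.
5 registers suffice: g=1, k=1, a=5, m=3, c=3, l=2, n=4, e=2, h=2. Every pair that conflicts lands in different registers.

5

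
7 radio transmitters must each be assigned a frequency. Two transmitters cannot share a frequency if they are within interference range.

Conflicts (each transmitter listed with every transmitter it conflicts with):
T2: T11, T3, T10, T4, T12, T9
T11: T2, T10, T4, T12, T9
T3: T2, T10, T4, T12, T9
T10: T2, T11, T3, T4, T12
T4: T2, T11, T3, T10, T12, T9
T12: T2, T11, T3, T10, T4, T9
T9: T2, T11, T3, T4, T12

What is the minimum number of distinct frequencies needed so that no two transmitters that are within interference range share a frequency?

5

T2, T11, T4, T12, T9 are mutually in conflict, so at least 5 frequencies are needed.
5 frequencies suffice: T2=3, T11=5, T3=5, T10=4, T4=2, T12=1, T9=4. Every pair that conflicts lands in different frequencies.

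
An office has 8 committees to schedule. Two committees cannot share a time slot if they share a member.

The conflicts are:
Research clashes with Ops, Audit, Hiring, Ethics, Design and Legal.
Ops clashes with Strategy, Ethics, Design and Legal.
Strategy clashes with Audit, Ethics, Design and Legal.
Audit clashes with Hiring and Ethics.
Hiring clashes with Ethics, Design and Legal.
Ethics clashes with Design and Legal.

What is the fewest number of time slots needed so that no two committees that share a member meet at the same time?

4

Research, Ops, Ethics, Legal pairwise conflict, so at least 4 time slots are needed.
4 time slots suffice: time slot 1 → {Ethics}; time slot 2 → {Research, Strategy}; time slot 3 → {Audit, Design, Legal}; time slot 4 → {Ops, Hiring}. Every pair that conflicts lands in different time slots.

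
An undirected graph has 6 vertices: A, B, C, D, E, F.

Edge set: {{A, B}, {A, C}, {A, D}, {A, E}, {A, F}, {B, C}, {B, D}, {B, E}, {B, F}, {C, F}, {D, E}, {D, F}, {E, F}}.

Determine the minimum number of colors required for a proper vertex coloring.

5

A, B, D, E, F are pairwise adjacent (a clique of size 5), so at least 5 colors are needed.
5 colors suffice: color 1 → {A}; color 2 → {B}; color 3 → {F}; color 4 → {C, E}; color 5 → {D}. Each edge has distinct colors on its endpoints.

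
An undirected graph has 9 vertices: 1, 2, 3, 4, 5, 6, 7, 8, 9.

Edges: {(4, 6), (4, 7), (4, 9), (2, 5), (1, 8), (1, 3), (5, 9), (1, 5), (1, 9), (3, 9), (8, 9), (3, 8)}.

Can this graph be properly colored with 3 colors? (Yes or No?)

No

1, 3, 8, 9 are mutually adjacent (a clique of size 4), so at least 4 colors are needed.
So 3 colors are not enough.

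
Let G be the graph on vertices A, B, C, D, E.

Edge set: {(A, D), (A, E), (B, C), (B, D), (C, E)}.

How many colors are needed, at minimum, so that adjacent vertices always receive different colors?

3

The cycle C-B-D-A-E-C has odd length 5, so it cannot be 2-colored; at least 3 colors are needed.
3 colors suffice: color 1 → {D, E}; color 2 → {A, B}; color 3 → {C}. Every edge joins two different colors.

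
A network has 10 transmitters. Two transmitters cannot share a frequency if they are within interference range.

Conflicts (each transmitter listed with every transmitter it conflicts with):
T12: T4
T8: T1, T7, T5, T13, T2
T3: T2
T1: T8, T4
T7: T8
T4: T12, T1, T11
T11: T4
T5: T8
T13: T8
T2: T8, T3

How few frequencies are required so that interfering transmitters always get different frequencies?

2

T12 and T4 conflict, so at least 2 frequencies are needed.
Using 2 frequencies: T12=2, T8=1, T3=1, T1=2, T7=2, T4=1, T11=2, T5=2, T13=2, T2=2. Every pair that conflicts lands in different frequencies.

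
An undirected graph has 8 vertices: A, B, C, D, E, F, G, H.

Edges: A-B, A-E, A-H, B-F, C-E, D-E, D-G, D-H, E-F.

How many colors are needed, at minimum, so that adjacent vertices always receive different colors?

2

D and G are adjacent, so at least 2 colors are needed.
One proper 2-coloring: A=2, B=1, C=2, D=2, E=1, F=2, G=1, H=1. Each edge has distinct colors on its endpoints.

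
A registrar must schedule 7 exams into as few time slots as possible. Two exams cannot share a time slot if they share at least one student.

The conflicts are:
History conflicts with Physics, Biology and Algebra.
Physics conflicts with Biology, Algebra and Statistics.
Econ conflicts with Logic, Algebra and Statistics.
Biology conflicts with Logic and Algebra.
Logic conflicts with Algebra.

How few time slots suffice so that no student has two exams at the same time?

History, Physics, Biology, Algebra are mutually in conflict, so at least 4 time slots are needed.
4 time slots suffice: time slot 1 → {Algebra, Statistics}; time slot 2 → {Econ, Biology}; time slot 3 → {Physics, Logic}; time slot 4 → {History}. Every pair that conflicts lands in different time slots.

4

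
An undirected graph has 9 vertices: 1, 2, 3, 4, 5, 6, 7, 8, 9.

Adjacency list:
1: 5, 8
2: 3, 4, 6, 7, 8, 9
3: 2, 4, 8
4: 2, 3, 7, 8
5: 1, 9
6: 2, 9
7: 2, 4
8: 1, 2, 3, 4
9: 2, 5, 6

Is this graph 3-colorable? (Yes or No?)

No

2, 3, 4, 8 are pairwise adjacent (a clique of size 4), so at least 4 colors are needed.
So 3 colors are not enough.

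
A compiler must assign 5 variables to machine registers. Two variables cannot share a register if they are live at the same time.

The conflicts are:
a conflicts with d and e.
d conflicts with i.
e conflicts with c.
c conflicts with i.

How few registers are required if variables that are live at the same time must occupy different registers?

3

The cycle a-d-i-c-e-a has odd length 5, so it cannot be 2-colored; at least 3 registers are needed.
A valid assignment using 3 registers: a=1, d=2, e=2, c=3, i=1. Every pair that conflicts lands in different registers.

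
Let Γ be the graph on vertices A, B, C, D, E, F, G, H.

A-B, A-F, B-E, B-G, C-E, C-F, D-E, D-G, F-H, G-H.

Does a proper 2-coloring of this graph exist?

The cycle F-A-B-E-C-F has odd length 5, so it cannot be 2-colored; at least 3 colors are needed.
So 2 colors are not enough.

No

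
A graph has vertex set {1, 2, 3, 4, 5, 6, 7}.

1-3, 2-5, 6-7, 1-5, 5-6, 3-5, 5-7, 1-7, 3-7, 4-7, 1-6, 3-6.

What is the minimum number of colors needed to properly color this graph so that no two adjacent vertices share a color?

5

1, 3, 5, 6, 7 form a clique, so at least 5 colors are needed.
One proper 5-coloring: 1=c, 2=a, 3=d, 4=b, 5=b, 6=e, 7=a. No two adjacent vertices share a color.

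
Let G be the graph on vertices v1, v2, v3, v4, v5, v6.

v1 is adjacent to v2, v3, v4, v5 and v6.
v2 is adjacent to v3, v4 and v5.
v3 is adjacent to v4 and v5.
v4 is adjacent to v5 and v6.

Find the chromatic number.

v1, v2, v3, v4, v5 are pairwise adjacent (a clique of size 5), so at least 5 colors are needed.
5 colors suffice: color 1 → {v1}; color 2 → {v4}; color 3 → {v3, v6}; color 4 → {v5}; color 5 → {v2}. No two adjacent vertices share a color.

5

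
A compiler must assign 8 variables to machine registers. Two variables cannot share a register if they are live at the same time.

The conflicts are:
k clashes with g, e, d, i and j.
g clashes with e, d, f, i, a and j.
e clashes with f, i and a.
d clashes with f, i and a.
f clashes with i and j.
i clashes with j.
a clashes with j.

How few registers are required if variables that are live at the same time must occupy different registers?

4

k, g, i, j all conflict with each other, so at least 4 registers are needed.
4 registers suffice: k=3, g=1, e=4, d=4, f=3, i=2, a=2, j=4. Each listed conflict is separated.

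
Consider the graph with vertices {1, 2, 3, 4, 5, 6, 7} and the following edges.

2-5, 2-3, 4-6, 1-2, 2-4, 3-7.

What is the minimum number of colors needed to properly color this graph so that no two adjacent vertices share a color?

2

2 and 3 are adjacent, so at least 2 colors are needed.
2 colors suffice: 1=b, 2=a, 3=b, 4=b, 5=b, 6=a, 7=a. Each edge has distinct colors on its endpoints.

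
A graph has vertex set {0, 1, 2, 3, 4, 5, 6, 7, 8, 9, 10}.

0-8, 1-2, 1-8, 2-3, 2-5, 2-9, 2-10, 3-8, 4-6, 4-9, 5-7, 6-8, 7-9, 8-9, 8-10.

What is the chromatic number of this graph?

2 and 9 are adjacent, so at least 2 colors are needed.
2 colors suffice: color a → {2, 4, 7, 8}; color b → {0, 1, 3, 5, 6, 9, 10}. Each edge has distinct colors on its endpoints.

2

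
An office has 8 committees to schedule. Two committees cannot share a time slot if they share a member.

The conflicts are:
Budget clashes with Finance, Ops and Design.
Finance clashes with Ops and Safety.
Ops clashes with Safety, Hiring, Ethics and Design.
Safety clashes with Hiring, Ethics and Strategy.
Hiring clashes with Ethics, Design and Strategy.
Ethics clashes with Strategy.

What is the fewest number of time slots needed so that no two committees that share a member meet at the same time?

4

Ops, Safety, Hiring, Ethics all conflict with each other, so at least 4 time slots are needed.
4 time slots suffice: time slot 1 → {Ops, Strategy}; time slot 2 → {Budget, Hiring}; time slot 3 → {Safety, Design}; time slot 4 → {Finance, Ethics}. Every pair that conflicts lands in different time slots.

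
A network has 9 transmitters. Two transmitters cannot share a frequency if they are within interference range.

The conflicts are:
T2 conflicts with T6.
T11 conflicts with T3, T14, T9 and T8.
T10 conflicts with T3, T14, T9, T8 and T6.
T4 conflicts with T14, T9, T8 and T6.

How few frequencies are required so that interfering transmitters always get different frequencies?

2

T4 and T8 conflict, so at least 2 frequencies are needed.
2 frequencies suffice: frequency 1 → {T2, T11, T10, T4}; frequency 2 → {T3, T14, T9, T8, T6}. Every pair that conflicts lands in different frequencies.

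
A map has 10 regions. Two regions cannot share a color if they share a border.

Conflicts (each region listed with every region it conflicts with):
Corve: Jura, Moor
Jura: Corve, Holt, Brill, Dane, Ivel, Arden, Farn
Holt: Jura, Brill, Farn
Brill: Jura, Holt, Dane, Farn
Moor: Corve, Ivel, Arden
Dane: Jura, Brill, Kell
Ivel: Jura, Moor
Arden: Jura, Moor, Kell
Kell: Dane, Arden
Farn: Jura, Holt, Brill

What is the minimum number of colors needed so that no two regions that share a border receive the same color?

Jura, Holt, Brill, Farn all conflict with each other, so at least 4 colors are needed.
One proper 4-coloring: Corve=2, Jura=1, Holt=4, Brill=2, Moor=1, Dane=3, Ivel=2, Arden=2, Kell=1, Farn=3. Every pair that conflicts lands in different colors.

4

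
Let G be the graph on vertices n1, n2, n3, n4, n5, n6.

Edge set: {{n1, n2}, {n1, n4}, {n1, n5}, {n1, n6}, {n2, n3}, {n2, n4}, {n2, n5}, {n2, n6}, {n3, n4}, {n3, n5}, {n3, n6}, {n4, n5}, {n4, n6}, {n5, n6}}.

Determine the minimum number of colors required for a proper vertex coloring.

5

n1, n2, n4, n5, n6 are pairwise adjacent (a clique of size 5), so at least 5 colors are needed.
5 colors suffice: color 1 → {n4}; color 2 → {n2}; color 3 → {n5}; color 4 → {n6}; color 5 → {n1, n3}. No two adjacent vertices share a color.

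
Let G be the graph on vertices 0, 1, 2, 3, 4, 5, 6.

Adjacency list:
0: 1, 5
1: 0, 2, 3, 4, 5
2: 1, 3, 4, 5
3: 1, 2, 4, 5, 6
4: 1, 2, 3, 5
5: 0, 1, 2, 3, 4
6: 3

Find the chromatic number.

1, 2, 3, 4, 5 are pairwise adjacent (a clique of size 5), so at least 5 colors are needed.
One proper 5-coloring: 0=green, 1=red, 2=purple, 3=green, 4=yellow, 5=blue, 6=red. Every edge joins two different colors.

5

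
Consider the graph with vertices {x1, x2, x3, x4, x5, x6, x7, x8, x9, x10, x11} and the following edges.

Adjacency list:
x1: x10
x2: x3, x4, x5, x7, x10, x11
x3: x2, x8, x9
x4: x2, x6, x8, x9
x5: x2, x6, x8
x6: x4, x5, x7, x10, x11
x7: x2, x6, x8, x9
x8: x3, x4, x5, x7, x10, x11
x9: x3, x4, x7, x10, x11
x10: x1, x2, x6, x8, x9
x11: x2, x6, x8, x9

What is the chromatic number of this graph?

2

x9 and x11 are adjacent, so at least 2 colors are needed.
One proper 2-coloring: x1=1, x2=1, x3=2, x4=2, x5=2, x6=1, x7=2, x8=1, x9=1, x10=2, x11=2. Each edge has distinct colors on its endpoints.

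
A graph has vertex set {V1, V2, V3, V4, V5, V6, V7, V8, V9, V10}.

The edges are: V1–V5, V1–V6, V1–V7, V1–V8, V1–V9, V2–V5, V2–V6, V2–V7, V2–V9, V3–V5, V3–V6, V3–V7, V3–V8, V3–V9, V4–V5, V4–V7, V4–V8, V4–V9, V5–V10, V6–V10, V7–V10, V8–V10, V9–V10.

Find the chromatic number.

V3 and V9 are adjacent, so at least 2 colors are needed.
2 colors suffice: color 1 → {V5, V6, V7, V8, V9}; color 2 → {V1, V2, V3, V4, V10}. No two adjacent vertices share a color.

2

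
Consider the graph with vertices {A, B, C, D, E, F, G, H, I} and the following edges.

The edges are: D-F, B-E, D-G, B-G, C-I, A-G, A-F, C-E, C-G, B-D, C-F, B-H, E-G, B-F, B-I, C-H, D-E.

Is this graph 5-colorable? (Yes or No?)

Yes

The chromatic number is 4. B, D, E, G are pairwise adjacent (a clique of size 4), so at least 4 colors are needed.
4 colors suffice: color 1 → {A, B, C}; color 2 → {F, G, H, I}; color 3 → {D}; color 4 → {E}.
Since 5 ≥ 4, a proper 5-coloring certainly exists.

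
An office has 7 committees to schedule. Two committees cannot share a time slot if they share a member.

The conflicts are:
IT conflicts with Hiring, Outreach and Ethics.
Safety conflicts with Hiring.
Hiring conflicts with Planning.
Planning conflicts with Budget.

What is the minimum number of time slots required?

2

IT and Outreach conflict, so at least 2 time slots are needed.
A valid assignment using 2 time slots: IT=2, Safety=2, Hiring=1, Planning=2, Outreach=1, Ethics=1, Budget=1. No two conflicting committees share a time slot.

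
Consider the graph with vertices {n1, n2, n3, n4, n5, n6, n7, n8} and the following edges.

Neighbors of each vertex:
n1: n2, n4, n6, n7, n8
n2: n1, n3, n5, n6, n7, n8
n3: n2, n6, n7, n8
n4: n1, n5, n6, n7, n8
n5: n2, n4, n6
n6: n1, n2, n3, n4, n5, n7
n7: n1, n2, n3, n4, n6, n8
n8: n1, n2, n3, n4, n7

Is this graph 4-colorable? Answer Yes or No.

The chromatic number is 4. n2, n3, n6, n7 form a clique, so at least 4 colors are needed.
4 colors suffice: color 1 → {n2, n4}; color 2 → {n5, n7}; color 3 → {n6, n8}; color 4 → {n1, n3}.
That is already a proper 4-coloring.

Yes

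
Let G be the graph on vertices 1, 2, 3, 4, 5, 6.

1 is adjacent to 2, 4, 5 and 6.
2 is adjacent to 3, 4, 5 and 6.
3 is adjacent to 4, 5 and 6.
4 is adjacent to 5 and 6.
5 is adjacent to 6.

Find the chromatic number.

5

2, 3, 4, 5, 6 are pairwise adjacent (a clique of size 5), so at least 5 colors are needed.
5 colors suffice: 1=e, 2=a, 3=e, 4=b, 5=d, 6=c. No two adjacent vertices share a color.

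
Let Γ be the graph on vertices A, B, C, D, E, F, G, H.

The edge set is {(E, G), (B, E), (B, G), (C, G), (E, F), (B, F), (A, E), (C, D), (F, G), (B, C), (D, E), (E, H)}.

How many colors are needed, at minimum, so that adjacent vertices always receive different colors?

B, E, F, G form a clique, so at least 4 colors are needed.
A valid assignment using 4 colors: A=2, B=2, C=1, D=2, E=1, F=4, G=3, H=2. Every edge joins two different colors.

4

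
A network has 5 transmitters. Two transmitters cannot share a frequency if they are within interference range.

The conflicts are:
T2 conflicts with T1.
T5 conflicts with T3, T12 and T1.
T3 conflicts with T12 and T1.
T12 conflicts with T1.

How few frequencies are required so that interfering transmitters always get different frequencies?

T5, T3, T12, T1 pairwise conflict, so at least 4 frequencies are needed.
4 frequencies suffice: frequency 1 → {T1}; frequency 2 → {T2, T3}; frequency 3 → {T12}; frequency 4 → {T5}. Each listed conflict is separated.

4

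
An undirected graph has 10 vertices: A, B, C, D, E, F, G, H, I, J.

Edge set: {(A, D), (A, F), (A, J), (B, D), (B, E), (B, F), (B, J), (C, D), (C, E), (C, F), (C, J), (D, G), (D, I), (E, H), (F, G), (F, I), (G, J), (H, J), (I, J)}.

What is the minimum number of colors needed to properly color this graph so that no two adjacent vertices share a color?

A and F are adjacent, so at least 2 colors are needed.
A valid assignment using 2 colors: A=blue, B=blue, C=blue, D=red, E=red, F=red, G=blue, H=blue, I=blue, J=red. No two adjacent vertices share a color.

2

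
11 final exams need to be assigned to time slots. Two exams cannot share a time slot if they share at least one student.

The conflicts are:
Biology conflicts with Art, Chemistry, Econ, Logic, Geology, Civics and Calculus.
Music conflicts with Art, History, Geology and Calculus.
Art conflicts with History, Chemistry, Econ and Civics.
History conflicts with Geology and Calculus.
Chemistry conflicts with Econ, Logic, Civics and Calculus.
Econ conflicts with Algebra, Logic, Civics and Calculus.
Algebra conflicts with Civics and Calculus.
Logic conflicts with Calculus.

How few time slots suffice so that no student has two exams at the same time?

5

Biology, Chemistry, Econ, Logic, Calculus are mutually in conflict, so at least 5 time slots are needed.
Using 5 time slots: Biology=3, Music=1, Art=2, History=3, Chemistry=4, Econ=1, Algebra=3, Logic=5, Geology=2, Civics=5, Calculus=2. Every pair that conflicts lands in different time slots.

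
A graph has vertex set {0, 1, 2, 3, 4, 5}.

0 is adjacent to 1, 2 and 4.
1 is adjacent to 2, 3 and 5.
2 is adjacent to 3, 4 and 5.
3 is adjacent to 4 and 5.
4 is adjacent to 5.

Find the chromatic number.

4

1, 2, 3, 5 form a clique, so at least 4 colors are needed.
4 colors suffice: color a → {2}; color b → {0, 5}; color c → {1, 4}; color d → {3}. No two adjacent vertices share a color.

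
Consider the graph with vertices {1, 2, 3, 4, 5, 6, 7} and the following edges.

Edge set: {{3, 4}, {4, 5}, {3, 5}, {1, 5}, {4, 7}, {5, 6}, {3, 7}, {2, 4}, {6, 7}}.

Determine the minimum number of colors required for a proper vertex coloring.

3, 4, 7 form a triangle, so at least 3 colors are needed.
3 colors suffice: 1=a, 2=b, 3=c, 4=a, 5=b, 6=a, 7=b. No two adjacent vertices share a color.

3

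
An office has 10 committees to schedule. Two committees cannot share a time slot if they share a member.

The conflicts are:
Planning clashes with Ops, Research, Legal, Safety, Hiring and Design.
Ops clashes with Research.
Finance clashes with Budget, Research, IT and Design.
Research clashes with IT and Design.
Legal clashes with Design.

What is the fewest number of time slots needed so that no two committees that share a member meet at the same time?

Planning, Ops, Research are mutually in conflict, so at least 3 time slots are needed.
3 time slots suffice: time slot 1 → {Planning, Finance}; time slot 2 → {Budget, Research, Legal, Safety, Hiring}; time slot 3 → {Ops, IT, Design}. Each listed conflict is separated.

3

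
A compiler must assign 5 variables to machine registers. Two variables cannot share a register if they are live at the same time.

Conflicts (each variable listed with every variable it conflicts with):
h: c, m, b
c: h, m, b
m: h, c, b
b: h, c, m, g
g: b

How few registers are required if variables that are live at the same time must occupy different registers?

4

h, c, m, b pairwise conflict, so at least 4 registers are needed.
4 registers suffice: h=3, c=4, m=2, b=1, g=2. Each listed conflict is separated.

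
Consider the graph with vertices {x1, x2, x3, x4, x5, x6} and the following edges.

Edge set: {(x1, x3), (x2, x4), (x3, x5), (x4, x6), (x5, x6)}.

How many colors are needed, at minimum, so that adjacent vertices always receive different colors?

x2 and x4 are adjacent, so at least 2 colors are needed.
2 colors suffice: color R → {x1, x4, x5}; color B → {x2, x3, x6}. No two adjacent vertices share a color.

2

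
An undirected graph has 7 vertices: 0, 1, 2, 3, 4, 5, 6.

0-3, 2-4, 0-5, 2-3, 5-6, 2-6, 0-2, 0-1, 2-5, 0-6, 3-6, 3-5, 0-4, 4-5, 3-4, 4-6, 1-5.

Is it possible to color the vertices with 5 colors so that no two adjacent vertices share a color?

0, 2, 3, 4, 5, 6 are pairwise adjacent (a clique of size 6), so at least 6 colors are needed.
So 5 colors are not enough.

No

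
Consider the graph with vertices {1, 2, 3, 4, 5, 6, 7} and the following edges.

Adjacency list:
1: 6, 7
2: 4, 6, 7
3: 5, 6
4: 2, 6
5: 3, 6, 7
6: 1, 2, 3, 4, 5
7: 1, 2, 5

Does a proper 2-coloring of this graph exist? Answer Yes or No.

2, 4, 6 are mutually adjacent, so at least 3 colors are needed.
So 2 colors are not enough.

No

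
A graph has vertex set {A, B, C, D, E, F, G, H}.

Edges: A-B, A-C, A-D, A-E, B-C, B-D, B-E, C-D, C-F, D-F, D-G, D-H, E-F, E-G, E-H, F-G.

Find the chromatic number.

A, B, C, D are mutually adjacent (a clique of size 4), so at least 4 colors are needed.
One proper 4-coloring: A=blue, B=green, C=yellow, D=red, E=red, F=blue, G=green, H=blue. Each edge has distinct colors on its endpoints.

4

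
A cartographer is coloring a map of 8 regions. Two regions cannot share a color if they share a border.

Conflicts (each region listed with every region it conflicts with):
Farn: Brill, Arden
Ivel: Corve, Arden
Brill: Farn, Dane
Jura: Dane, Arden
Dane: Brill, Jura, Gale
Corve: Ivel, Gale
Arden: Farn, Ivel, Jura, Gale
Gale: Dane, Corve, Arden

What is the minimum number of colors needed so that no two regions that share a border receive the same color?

The cycle Dane-Brill-Farn-Arden-Jura-Dane has odd length 5, so it cannot be 2-colored; at least 3 colors are needed.
3 colors suffice: Farn=2, Ivel=2, Brill=3, Jura=2, Dane=1, Corve=1, Arden=1, Gale=2. Every pair that conflicts lands in different colors.

3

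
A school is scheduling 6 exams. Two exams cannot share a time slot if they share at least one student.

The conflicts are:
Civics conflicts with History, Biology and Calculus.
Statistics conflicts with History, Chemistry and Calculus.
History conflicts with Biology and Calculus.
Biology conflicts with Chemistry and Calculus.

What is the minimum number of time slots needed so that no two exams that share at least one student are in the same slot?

4

Civics, History, Biology, Calculus pairwise conflict, so at least 4 time slots are needed.
4 time slots suffice: time slot 1 → {History, Chemistry}; time slot 2 → {Statistics, Biology}; time slot 3 → {Calculus}; time slot 4 → {Civics}. No two conflicting exams share a time slot.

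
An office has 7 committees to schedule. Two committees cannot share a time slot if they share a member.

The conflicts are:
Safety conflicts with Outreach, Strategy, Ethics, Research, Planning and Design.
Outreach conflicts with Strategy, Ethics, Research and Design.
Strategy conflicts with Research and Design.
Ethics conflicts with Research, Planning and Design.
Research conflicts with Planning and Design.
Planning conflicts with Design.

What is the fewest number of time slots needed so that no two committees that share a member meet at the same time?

Safety, Outreach, Ethics, Research, Design are mutually in conflict, so at least 5 time slots are needed.
5 time slots suffice: time slot 1 → {Research}; time slot 2 → {Design}; time slot 3 → {Safety}; time slot 4 → {Strategy, Ethics}; time slot 5 → {Outreach, Planning}. Every pair that conflicts lands in different time slots.

5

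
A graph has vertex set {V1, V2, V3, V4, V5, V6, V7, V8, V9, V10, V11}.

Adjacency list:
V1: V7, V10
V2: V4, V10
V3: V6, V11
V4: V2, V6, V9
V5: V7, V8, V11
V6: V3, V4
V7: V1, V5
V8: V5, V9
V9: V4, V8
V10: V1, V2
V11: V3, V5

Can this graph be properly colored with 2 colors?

No

The cycle V4-V6-V3-V11-V5-V8-V9-V4 has odd length 7, so it cannot be 2-colored; at least 3 colors are needed.
So 2 colors are not enough.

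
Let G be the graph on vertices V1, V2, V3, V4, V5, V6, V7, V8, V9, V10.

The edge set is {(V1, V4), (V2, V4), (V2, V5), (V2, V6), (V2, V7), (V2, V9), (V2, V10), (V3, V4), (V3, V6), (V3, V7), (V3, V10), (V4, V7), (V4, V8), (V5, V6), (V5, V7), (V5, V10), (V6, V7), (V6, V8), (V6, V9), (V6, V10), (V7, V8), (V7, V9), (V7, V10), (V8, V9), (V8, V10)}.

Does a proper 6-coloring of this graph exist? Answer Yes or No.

Yes

The chromatic number is 5. V2, V5, V6, V7, V10 are mutually adjacent (a clique of size 5), so at least 5 colors are needed.
5 colors suffice: color red → {V1, V7}; color blue → {V4, V6}; color green → {V9, V10}; color yellow → {V2, V3, V8}; color purple → {V5}.
Since 6 ≥ 5, a proper 6-coloring certainly exists.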